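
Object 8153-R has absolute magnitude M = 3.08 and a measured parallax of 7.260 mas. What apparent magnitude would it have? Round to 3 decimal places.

m = 8.775

d = 1/p = 1/0.007260″ = 137.74 pc.
m − M = 5 log₁₀ d − 5 = 5 log₁₀(137.74) − 5 = 10.6953 − 5 = 5.6953.
m = M + (m − M) = 3.08 + 5.6953 = 8.775.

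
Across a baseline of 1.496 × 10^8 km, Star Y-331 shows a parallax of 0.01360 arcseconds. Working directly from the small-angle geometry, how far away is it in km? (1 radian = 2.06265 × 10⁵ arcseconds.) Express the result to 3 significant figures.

2.27 × 10^15 km

θ = 0.01360″ = 0.01360/206265 = 6.5935 × 10^-8 rad.
d = B/θ = (1.496 × 10^8) / (6.5935 × 10^-8) = 2.2689 × 10^15 km.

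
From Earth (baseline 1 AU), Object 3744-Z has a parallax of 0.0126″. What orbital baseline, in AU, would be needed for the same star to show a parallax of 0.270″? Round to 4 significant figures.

Parallax scales linearly with baseline: p ∝ B, so B = p_target / p_Earth × 1 AU.
B = 0.270 / 0.0126 = 21.429 AU.

21.43 AU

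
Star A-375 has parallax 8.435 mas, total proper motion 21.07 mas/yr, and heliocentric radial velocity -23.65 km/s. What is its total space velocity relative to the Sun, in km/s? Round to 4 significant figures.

26.45 km/s

d = 1/p = 1/0.008435″ = 118.55 pc.
μ = 21.07 mas/yr = 0.02107 ″/yr.
v_t = 4.740 μ d = 4.740 × 0.02107 × 118.55 = 11.84 km/s.
v = √(v_r² + v_t²) = √((-23.65)² + 11.84²) = √699.508 = 26.448 km/s.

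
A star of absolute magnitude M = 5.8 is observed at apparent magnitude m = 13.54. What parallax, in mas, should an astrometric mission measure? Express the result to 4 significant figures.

2.831 mas

m − M = 13.54 − 5.8 = 7.74.
d = 10^((m−M)/5 + 1) = 10^2.548 = 353.18 pc.
p = 1/d = 1/353.18 = 0.0028314 arcsec = 2.8314 mas.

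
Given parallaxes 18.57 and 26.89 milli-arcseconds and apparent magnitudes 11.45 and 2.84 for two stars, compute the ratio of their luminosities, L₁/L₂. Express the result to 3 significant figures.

d₁ = 1/p₁ = 1/0.01857″ = 53.85 pc; d₂ = 1/p₂ = 1/0.02689″ = 37.189 pc.
M₁ = m₁ − 5 log₁₀ d₁ + 5 = 11.45 − 8.6559 + 5 = 7.7941.
M₂ = 2.84 − 7.8521 + 5 = -0.0121.
L₁/L₂ = 10^(0.4(M₂ − M₁)) = 10^(0.4 × (-7.8062)) = 10^(-3.12248) = 0.00075426.

L₁/L₂ = 0.000754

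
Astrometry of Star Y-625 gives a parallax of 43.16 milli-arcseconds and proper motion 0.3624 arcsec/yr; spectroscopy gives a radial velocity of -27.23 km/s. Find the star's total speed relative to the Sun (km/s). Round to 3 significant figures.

48.2 km/s

d = 1/p = 1/0.04316″ = 23.17 pc.
v_t = 4.740 μ d = 4.740 × 0.3624 × 23.17 = 39.801 km/s.
v = √(v_r² + v_t²) = √((-27.23)² + 39.801²) = √2325.59 = 48.224 km/s.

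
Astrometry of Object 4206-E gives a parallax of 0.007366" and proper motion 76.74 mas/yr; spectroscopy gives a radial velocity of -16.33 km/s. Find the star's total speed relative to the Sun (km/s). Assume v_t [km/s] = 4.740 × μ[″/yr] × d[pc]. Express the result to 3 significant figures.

52.0 km/s

d = 1/p = 1/0.007366″ = 135.76 pc.
μ = 76.74 mas/yr = 0.07674 ″/yr.
v_t = 4.740 μ d = 4.740 × 0.07674 × 135.76 = 49.382 km/s.
v = √(v_r² + v_t²) = √((-16.33)² + 49.382²) = √2705.25 = 52.012 km/s.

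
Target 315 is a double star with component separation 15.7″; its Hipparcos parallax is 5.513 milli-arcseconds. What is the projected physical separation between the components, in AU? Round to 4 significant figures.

2848 AU

d = 1/p = 1/0.005513″ = 181.39 pc.
At distance d (pc), an angle of θ arcsec spans θ·d AU: s = 15.7 × 181.39 = 2847.8 AU.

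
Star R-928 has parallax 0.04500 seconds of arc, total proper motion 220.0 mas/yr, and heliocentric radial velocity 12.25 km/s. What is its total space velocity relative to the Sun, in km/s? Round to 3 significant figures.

26.2 km/s

d = 1/p = 1/0.04500″ = 22.222 pc.
μ = 220.0 mas/yr = 0.2200 ″/yr.
v_t = 4.740 μ d = 4.740 × 0.2200 × 22.222 = 23.173 km/s.
v = √(v_r² + v_t²) = √(12.25² + 23.173²) = √687.05 = 26.212 km/s.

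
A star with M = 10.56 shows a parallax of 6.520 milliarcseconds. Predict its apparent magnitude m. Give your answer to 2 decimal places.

m = 16.49

d = 1/p = 1/0.006520″ = 153.37 pc.
m − M = 5 log₁₀ d − 5 = 5 log₁₀(153.37) − 5 = 10.9287 − 5 = 5.9287.
m = M + (m − M) = 10.56 + 5.9287 = 16.49.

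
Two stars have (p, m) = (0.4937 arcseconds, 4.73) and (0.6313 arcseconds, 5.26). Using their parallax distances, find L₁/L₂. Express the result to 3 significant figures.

d₁ = 1/p₁ = 1/0.4937″ = 2.0255 pc; d₂ = 1/p₂ = 1/0.6313″ = 1.584 pc.
M₁ = m₁ − 5 log₁₀ d₁ + 5 = 4.73 − 1.5327 + 5 = 8.1973.
M₂ = 5.26 − 0.9988 + 5 = 9.2612.
L₁/L₂ = 10^(0.4(M₂ − M₁)) = 10^(0.4 × 1.0639) = 10^0.42556 = 2.6642.

L₁/L₂ = 2.66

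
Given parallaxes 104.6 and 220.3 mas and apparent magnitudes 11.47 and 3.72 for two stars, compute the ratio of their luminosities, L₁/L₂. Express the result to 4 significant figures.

d₁ = 1/p₁ = 1/0.1046″ = 9.5602 pc; d₂ = 1/p₂ = 1/0.2203″ = 4.5393 pc.
M₁ = m₁ − 5 log₁₀ d₁ + 5 = 11.47 − 4.9023 + 5 = 11.5677.
M₂ = 3.72 − 3.2849 + 5 = 5.4351.
L₁/L₂ = 10^(0.4(M₂ − M₁)) = 10^(0.4 × (-6.1326)) = 10^(-2.45304) = 0.0035234.

L₁/L₂ = 0.003523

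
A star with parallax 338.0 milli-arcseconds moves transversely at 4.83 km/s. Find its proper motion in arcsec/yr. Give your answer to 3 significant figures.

0.344 arcsec/yr

d = 1/p = 1/0.3380″ = 2.9586 pc.
μ = v_t / (4.74 d) = 4.83 / (4.74 × 2.9586) = 4.83 / 14.024 = 0.34441 ″/yr.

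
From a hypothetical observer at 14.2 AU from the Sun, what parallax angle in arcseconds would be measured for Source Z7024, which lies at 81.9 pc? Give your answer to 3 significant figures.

p (arcsec) = B (AU) / d (pc).
p = 14.2 / 81.9 = 0.17338 arcsec.

0.173 arcsec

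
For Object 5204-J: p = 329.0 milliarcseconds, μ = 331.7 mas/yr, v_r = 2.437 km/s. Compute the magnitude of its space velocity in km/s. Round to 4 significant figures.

5.364 km/s

d = 1/p = 1/0.3290″ = 3.0395 pc.
μ = 331.7 mas/yr = 0.3317 ″/yr.
v_t = 4.740 μ d = 4.740 × 0.3317 × 3.0395 = 4.7789 km/s.
v = √(v_r² + v_t²) = √(2.437² + 4.7789²) = √28.7769 = 5.3644 km/s.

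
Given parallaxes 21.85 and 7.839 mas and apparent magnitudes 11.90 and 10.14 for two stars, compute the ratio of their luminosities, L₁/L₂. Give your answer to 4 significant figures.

L₁/L₂ = 0.02545

d₁ = 1/p₁ = 1/0.02185″ = 45.767 pc; d₂ = 1/p₂ = 1/0.007839″ = 127.57 pc.
M₁ = m₁ − 5 log₁₀ d₁ + 5 = 11.90 − 8.3028 + 5 = 8.5972.
M₂ = 10.14 − 10.5287 + 5 = 4.6113.
L₁/L₂ = 10^(0.4(M₂ − M₁)) = 10^(0.4 × (-3.9859)) = 10^(-1.59436) = 0.025447.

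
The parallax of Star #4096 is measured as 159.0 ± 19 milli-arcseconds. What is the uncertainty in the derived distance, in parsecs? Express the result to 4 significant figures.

0.7516 pc

d = 1/p, so σ_d = σ_p / p².
σ_d = 0.0190 / (0.1590)² = 0.0190 / 0.025281 = 0.75155 pc.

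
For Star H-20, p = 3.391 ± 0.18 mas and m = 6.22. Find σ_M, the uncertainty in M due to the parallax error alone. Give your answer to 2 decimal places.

σ_M = 0.12 mag

M = m − 5 log₁₀ d + 5 = m + 5 log₁₀ p + 5, so ∂M/∂p = 5/(p ln 10).
σ_M = (5/ln 10) · (σ_p/p) = 2.1715 × 0.18/3.391 = 2.1715 × 0.053082 = 0.11527.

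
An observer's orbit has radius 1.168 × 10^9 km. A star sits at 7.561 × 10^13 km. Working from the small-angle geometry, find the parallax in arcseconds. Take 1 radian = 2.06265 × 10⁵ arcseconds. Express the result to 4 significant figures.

θ ≈ B/d = (1.168 × 10^9) / (7.561 × 10^13) = 1.5448 × 10^-5 rad.
In arcseconds: 1.5448 × 10^-5 × 206265 = 3.1864″.

3.186 arcsec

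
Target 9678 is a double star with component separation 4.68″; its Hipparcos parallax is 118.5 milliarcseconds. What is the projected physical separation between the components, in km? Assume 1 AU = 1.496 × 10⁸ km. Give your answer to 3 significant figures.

5.91 × 10^9 km

d = 1/p = 1/0.1185″ = 8.4388 pc.
At distance d (pc), an angle of θ arcsec spans θ·d AU: s = 4.68 × 8.4388 = 39.494 AU.
= 39.494 × 1.496 × 10⁸ km = 5.9083 × 10^9 km.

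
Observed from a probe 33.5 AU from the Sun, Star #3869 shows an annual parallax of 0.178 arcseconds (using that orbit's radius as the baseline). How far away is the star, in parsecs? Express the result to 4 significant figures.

With baseline B (in AU) and parallax p (in arcsec), d = B/p parsecs.
d = 33.5 / 0.178 = 188.2 pc.

188.2 pc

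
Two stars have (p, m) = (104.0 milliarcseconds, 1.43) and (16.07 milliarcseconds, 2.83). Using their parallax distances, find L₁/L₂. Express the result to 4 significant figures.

d₁ = 1/p₁ = 1/0.1040″ = 9.6154 pc; d₂ = 1/p₂ = 1/0.01607″ = 62.228 pc.
M₁ = m₁ − 5 log₁₀ d₁ + 5 = 1.43 − 4.9148 + 5 = 1.5152.
M₂ = 2.83 − 8.9699 + 5 = -1.1399.
L₁/L₂ = 10^(0.4(M₂ − M₁)) = 10^(0.4 × (-2.6551)) = 10^(-1.06204) = 0.086688.

L₁/L₂ = 0.08669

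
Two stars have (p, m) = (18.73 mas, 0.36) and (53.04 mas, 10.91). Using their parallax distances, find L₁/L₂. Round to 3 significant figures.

L₁/L₂ = 133000

d₁ = 1/p₁ = 1/0.01873″ = 53.39 pc; d₂ = 1/p₂ = 1/0.05304″ = 18.854 pc.
M₁ = m₁ − 5 log₁₀ d₁ + 5 = 0.36 − 8.6373 + 5 = -3.2773.
M₂ = 10.91 − 6.3770 + 5 = 9.5330.
L₁/L₂ = 10^(0.4(M₂ − M₁)) = 10^(0.4 × 12.8103) = 10^5.12412 = 1.3308 × 10^5.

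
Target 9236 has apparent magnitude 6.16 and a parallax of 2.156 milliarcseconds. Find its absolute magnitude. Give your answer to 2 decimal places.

d = 1/p = 1/0.002156″ = 463.82 pc.
m − M = 5 log₁₀(463.82) − 5 = 13.3317 − 5 = 8.3317.
M = m − (m − M) = 6.16 − 8.3317 = -2.17.

M = -2.17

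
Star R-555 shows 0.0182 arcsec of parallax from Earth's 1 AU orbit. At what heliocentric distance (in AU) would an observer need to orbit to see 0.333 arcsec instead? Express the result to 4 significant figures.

18.30 AU

Parallax scales linearly with baseline: p ∝ B, so B = p_target / p_Earth × 1 AU.
B = 0.333 / 0.0182 = 18.297 AU.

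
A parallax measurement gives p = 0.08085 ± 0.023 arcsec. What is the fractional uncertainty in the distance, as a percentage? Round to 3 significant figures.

For d = 1/p, |σ_d/d| = |σ_p/p|.
σ_p/p = 0.023 / 0.08085 = 0.28448 = 28.448%.

28.4%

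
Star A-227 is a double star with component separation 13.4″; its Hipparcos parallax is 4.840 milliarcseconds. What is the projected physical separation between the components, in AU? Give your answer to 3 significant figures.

d = 1/p = 1/0.004840″ = 206.61 pc.
At distance d (pc), an angle of θ arcsec spans θ·d AU: s = 13.4 × 206.61 = 2768.6 AU.

2770 AU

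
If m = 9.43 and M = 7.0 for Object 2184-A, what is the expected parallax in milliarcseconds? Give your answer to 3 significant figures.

32.7 mas

m − M = 9.43 − 7.0 = 2.43.
d = 10^((m−M)/5 + 1) = 10^1.486 = 30.62 pc.
p = 1/d = 1/30.62 = 0.032658 arcsec = 32.658 mas.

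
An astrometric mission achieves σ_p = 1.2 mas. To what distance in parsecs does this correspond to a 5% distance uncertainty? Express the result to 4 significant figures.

σ_d/d = σ_p/p, so the condition is σ_p/p ≤ 0.05, i.e. p ≥ σ_p/0.05.
p_min = 1.2/0.05 = 24 mas = 0.024 arcsec.
d_max = 1/p_min = 1/0.024 = 41.667 pc.

41.67 pc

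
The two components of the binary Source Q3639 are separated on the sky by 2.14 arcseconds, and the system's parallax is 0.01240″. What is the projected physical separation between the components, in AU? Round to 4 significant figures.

d = 1/p = 1/0.01240″ = 80.645 pc.
At distance d (pc), an angle of θ arcsec spans θ·d AU: s = 2.14 × 80.645 = 172.58 AU.

172.6 AU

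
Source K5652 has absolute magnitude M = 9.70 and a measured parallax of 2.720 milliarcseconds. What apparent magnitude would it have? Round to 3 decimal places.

d = 1/p = 1/0.002720″ = 367.65 pc.
m − M = 5 log₁₀ d − 5 = 5 log₁₀(367.65) − 5 = 12.8272 − 5 = 7.8272.
m = M + (m − M) = 9.70 + 7.8272 = 17.527.

m = 17.527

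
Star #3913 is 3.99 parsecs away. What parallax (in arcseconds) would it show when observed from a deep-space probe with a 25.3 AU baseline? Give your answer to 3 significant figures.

p (arcsec) = B (AU) / d (pc).
p = 25.3 / 3.99 = 6.3409 arcsec.

6.34 arcsec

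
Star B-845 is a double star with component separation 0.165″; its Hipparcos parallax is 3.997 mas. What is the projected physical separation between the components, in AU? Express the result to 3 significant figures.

41.3 AU

d = 1/p = 1/0.003997″ = 250.19 pc.
At distance d (pc), an angle of θ arcsec spans θ·d AU: s = 0.165 × 250.19 = 41.281 AU.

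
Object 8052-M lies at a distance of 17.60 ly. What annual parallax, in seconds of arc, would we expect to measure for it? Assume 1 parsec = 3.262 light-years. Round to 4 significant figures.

d = 17.60 ly ÷ 3.262 = 5.3955 pc.
p = 1/d = 1/5.3955 = 0.18534 arcsec.

0.1853 arcsec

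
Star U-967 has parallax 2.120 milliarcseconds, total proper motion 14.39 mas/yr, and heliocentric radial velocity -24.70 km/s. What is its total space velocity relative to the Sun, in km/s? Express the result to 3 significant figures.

d = 1/p = 1/0.002120″ = 471.7 pc.
μ = 14.39 mas/yr = 0.01439 ″/yr.
v_t = 4.740 μ d = 4.740 × 0.01439 × 471.7 = 32.174 km/s.
v = √(v_r² + v_t²) = √((-24.70)² + 32.174²) = √1645.26 = 40.562 km/s.

40.6 km/s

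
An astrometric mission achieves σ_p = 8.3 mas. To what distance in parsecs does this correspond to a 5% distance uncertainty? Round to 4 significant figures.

σ_d/d = σ_p/p, so the condition is σ_p/p ≤ 0.05, i.e. p ≥ σ_p/0.05.
p_min = 8.3/0.05 = 166 mas = 0.166 arcsec.
d_max = 1/p_min = 1/0.166 = 6.0241 pc.

6.024 pc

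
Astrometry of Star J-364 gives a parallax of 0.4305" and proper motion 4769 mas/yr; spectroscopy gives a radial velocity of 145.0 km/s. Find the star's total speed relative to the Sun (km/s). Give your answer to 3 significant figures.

d = 1/p = 1/0.4305″ = 2.3229 pc.
μ = 4769 mas/yr = 4.769 ″/yr.
v_t = 4.740 μ d = 4.740 × 4.769 × 2.3229 = 52.509 km/s.
v = √(v_r² + v_t²) = √(145.0² + 52.509²) = √23782.2 = 154.21 km/s.

154 km/s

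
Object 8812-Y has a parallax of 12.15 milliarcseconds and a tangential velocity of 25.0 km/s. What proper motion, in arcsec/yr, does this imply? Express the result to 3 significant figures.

0.0641 arcsec/yr

d = 1/p = 1/0.01215″ = 82.305 pc.
μ = v_t / (4.74 d) = 25.0 / (4.74 × 82.305) = 25.0 / 390.13 = 0.064081 ″/yr.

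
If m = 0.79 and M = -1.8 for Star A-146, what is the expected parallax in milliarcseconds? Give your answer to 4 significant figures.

m − M = 0.79 − (-1.8) = 2.59.
d = 10^((m−M)/5 + 1) = 10^1.518 = 32.961 pc.
p = 1/d = 1/32.961 = 0.030339 arcsec = 30.339 mas.

30.34 mas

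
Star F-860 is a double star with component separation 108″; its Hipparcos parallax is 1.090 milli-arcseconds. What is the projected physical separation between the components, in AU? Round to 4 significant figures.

d = 1/p = 1/0.001090″ = 917.43 pc.
At distance d (pc), an angle of θ arcsec spans θ·d AU: s = 108 × 917.43 = 99082 AU.

99080 AU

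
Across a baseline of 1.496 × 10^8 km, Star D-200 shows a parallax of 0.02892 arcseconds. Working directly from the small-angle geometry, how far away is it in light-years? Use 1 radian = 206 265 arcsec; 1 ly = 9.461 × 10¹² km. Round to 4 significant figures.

112.8 ly

θ = 0.02892″ = 0.02892/206265 = 1.4021 × 10^-7 rad.
d = B/θ = (1.496 × 10^8) / (1.4021 × 10^-7) = 1.0670 × 10^15 km = (1.0670 × 10^15) / (9.461 × 10^12) ly = 112.78 ly.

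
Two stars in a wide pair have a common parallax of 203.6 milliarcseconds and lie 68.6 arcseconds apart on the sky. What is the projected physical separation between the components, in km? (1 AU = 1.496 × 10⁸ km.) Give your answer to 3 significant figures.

5.04 × 10^10 km

d = 1/p = 1/0.2036″ = 4.9116 pc.
At distance d (pc), an angle of θ arcsec spans θ·d AU: s = 68.6 × 4.9116 = 336.94 AU.
= 336.94 × 1.496 × 10⁸ km = 5.0406 × 10^10 km.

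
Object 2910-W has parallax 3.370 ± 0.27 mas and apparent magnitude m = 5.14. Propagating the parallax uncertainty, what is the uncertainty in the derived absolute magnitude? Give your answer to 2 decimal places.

M = m − 5 log₁₀ d + 5 = m + 5 log₁₀ p + 5, so ∂M/∂p = 5/(p ln 10).
σ_M = (5/ln 10) · (σ_p/p) = 2.1715 × 0.27/3.370 = 2.1715 × 0.080119 = 0.17398.

σ_M = 0.17 mag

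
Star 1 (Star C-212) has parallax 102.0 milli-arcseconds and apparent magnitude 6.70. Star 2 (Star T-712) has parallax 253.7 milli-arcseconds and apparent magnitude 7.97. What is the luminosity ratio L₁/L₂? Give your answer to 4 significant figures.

L₁/L₂ = 19.93

d₁ = 1/p₁ = 1/0.1020″ = 9.8039 pc; d₂ = 1/p₂ = 1/0.2537″ = 3.9417 pc.
M₁ = m₁ − 5 log₁₀ d₁ + 5 = 6.70 − 4.9570 + 5 = 6.7430.
M₂ = 7.97 − 2.9784 + 5 = 9.9916.
L₁/L₂ = 10^(0.4(M₂ − M₁)) = 10^(0.4 × 3.2486) = 10^1.29944 = 19.927.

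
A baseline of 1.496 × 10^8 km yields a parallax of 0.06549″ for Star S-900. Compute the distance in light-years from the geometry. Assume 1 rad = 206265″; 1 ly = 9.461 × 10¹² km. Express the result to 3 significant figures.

θ = 0.06549″ = 0.06549/206265 = 3.1750 × 10^-7 rad.
d = B/θ = (1.496 × 10^8) / (3.1750 × 10^-7) = 4.7118 × 10^14 km = (4.7118 × 10^14) / (9.461 × 10^12) ly = 49.802 ly.

49.8 ly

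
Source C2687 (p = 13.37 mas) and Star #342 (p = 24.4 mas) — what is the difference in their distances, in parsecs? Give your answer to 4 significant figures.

d_A = 1/0.01337″ = 74.794 pc; d_B = 1/0.02440″ = 40.984 pc.
|d_B − d_A| = |40.984 − 74.794| = 33.81 pc.

33.81 pc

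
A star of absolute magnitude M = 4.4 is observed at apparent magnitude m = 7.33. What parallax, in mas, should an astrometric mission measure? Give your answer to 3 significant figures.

25.9 mas

m − M = 7.33 − 4.4 = 2.93.
d = 10^((m−M)/5 + 1) = 10^1.586 = 38.548 pc.
p = 1/d = 1/38.548 = 0.025942 arcsec = 25.942 mas.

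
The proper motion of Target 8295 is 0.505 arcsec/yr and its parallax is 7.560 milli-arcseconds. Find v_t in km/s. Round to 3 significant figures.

d = 1/p = 1/0.007560″ = 132.28 pc.
v_t = 4.74 × μ × d = 4.74 × 0.505 × 132.28 = 316.64 km/s.

317 km/s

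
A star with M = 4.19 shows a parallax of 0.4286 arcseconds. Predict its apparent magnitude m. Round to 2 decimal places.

m = 1.03

d = 1/p = 1/0.4286″ = 2.3332 pc.
m − M = 5 log₁₀ d − 5 = 5 log₁₀(2.3332) − 5 = 1.8398 − 5 = -3.1602.
m = M + (m − M) = 4.19 + (-3.1602) = 1.03.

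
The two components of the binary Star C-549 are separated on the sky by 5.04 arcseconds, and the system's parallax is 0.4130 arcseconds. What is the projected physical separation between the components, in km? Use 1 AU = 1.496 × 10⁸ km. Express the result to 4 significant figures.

1.826 × 10^9 km

d = 1/p = 1/0.4130″ = 2.4213 pc.
At distance d (pc), an angle of θ arcsec spans θ·d AU: s = 5.04 × 2.4213 = 12.203 AU.
= 12.203 × 1.496 × 10⁸ km = 1.8256 × 10^9 km.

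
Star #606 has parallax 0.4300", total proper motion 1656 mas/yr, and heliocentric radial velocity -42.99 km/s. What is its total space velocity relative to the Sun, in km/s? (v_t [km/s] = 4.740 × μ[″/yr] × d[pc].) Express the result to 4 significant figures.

46.71 km/s

d = 1/p = 1/0.4300″ = 2.3256 pc.
μ = 1656 mas/yr = 1.656 ″/yr.
v_t = 4.740 μ d = 4.740 × 1.656 × 2.3256 = 18.255 km/s.
v = √(v_r² + v_t²) = √((-42.99)² + 18.255²) = √2181.39 = 46.705 km/s.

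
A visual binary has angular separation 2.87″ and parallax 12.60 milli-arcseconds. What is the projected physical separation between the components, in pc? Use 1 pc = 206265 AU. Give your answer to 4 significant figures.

0.001104 pc

d = 1/p = 1/0.01260″ = 79.365 pc.
At distance d (pc), an angle of θ arcsec spans θ·d AU: s = 2.87 × 79.365 = 227.78 AU.
= 227.78 / 206265 = 0.0011043 pc.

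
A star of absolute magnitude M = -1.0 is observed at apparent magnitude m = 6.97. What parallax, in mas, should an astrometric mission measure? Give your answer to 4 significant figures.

m − M = 6.97 − (-1.0) = 7.97.
d = 10^((m−M)/5 + 1) = 10^2.594 = 392.64 pc.
p = 1/d = 1/392.64 = 0.0025469 arcsec = 2.5469 mas.

2.547 mas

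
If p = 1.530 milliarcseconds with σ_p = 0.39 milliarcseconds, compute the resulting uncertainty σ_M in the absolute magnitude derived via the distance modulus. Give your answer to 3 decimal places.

σ_M = 0.554 mag

M = m − 5 log₁₀ d + 5 = m + 5 log₁₀ p + 5, so ∂M/∂p = 5/(p ln 10).
σ_M = (5/ln 10) · (σ_p/p) = 2.1715 × 0.39/1.530 = 2.1715 × 0.2549 = 0.55352.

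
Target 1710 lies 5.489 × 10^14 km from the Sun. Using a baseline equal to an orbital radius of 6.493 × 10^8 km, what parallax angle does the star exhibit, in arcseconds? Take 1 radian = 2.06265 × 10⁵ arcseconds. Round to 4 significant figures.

0.2440 arcsec

θ ≈ B/d = (6.493 × 10^8) / (5.489 × 10^14) = 1.1829 × 10^-6 rad.
In arcseconds: 1.1829 × 10^-6 × 206265 = 0.24399″.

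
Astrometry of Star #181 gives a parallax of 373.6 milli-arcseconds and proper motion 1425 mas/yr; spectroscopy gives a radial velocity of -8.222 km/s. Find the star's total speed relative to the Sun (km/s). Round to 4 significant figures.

d = 1/p = 1/0.3736″ = 2.6767 pc.
μ = 1425 mas/yr = 1.425 ″/yr.
v_t = 4.740 μ d = 4.740 × 1.425 × 2.6767 = 18.08 km/s.
v = √(v_r² + v_t²) = √((-8.222)² + 18.08²) = √394.488 = 19.862 km/s.

19.86 km/s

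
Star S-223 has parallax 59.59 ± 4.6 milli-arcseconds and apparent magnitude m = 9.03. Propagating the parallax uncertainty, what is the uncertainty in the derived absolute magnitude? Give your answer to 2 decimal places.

σ_M = 0.17 mag

M = m − 5 log₁₀ d + 5 = m + 5 log₁₀ p + 5, so ∂M/∂p = 5/(p ln 10).
σ_M = (5/ln 10) · (σ_p/p) = 2.1715 × 4.6/59.59 = 2.1715 × 0.077194 = 0.16763.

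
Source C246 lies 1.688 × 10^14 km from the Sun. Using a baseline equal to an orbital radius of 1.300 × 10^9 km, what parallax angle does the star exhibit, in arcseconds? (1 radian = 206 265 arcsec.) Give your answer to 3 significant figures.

θ ≈ B/d = (1.300 × 10^9) / (1.688 × 10^14) = 7.7014 × 10^-6 rad.
In arcseconds: 7.7014 × 10^-6 × 206265 = 1.5885″.

1.59 arcsec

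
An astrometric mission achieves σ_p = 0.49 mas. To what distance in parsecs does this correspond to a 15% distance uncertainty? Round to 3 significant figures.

σ_d/d = σ_p/p, so the condition is σ_p/p ≤ 0.15, i.e. p ≥ σ_p/0.15.
p_min = 0.49/0.15 = 3.2667 mas = 0.0032667 arcsec.
d_max = 1/p_min = 1/0.0032667 = 306.12 pc.

306 pc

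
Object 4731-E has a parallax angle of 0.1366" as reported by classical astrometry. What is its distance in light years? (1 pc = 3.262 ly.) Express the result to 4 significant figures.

23.88 light years

d = 1/p = 1/0.1366 = 7.3206 pc.
In light-years: 7.3206 × 3.262 = 23.88 ly.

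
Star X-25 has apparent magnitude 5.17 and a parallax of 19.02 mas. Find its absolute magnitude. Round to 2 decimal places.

d = 1/p = 1/0.01902″ = 52.576 pc.
m − M = 5 log₁₀(52.576) − 5 = 8.6039 − 5 = 3.6039.
M = m − (m − M) = 5.17 − 3.6039 = 1.57.

M = 1.57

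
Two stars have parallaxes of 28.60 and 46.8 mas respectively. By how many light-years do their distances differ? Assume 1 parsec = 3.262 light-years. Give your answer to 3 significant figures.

44.4 ly

d_A = 1/0.02860″ = 34.965 pc; d_B = 1/0.04680″ = 21.368 pc.
|d_B − d_A| = |21.368 − 34.965| = 13.597 pc = 13.597 × 3.262 ly = 44.353 ly.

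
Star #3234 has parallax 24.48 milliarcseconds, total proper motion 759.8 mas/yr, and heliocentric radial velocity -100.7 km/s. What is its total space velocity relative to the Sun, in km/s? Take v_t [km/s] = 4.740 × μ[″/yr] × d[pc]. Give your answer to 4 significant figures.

178.3 km/s

d = 1/p = 1/0.02448″ = 40.85 pc.
μ = 759.8 mas/yr = 0.7598 ″/yr.
v_t = 4.740 μ d = 4.740 × 0.7598 × 40.85 = 147.12 km/s.
v = √(v_r² + v_t²) = √((-100.7)² + 147.12²) = √31784.8 = 178.28 km/s.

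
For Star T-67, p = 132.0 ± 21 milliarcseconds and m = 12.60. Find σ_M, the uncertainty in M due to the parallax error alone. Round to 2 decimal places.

M = m − 5 log₁₀ d + 5 = m + 5 log₁₀ p + 5, so ∂M/∂p = 5/(p ln 10).
σ_M = (5/ln 10) · (σ_p/p) = 2.1715 × 21/132.0 = 2.1715 × 0.15909 = 0.34546.

σ_M = 0.35 mag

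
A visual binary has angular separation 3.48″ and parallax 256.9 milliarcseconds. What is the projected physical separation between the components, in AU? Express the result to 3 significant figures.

d = 1/p = 1/0.2569″ = 3.8926 pc.
At distance d (pc), an angle of θ arcsec spans θ·d AU: s = 3.48 × 3.8926 = 13.546 AU.

13.5 AU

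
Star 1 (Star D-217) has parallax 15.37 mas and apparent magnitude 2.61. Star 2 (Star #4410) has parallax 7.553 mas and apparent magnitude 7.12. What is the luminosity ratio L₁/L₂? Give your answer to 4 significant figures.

L₁/L₂ = 15.38

d₁ = 1/p₁ = 1/0.01537″ = 65.062 pc; d₂ = 1/p₂ = 1/0.007553″ = 132.4 pc.
M₁ = m₁ − 5 log₁₀ d₁ + 5 = 2.61 − 9.0666 + 5 = -1.4566.
M₂ = 7.12 − 10.6094 + 5 = 1.5106.
L₁/L₂ = 10^(0.4(M₂ − M₁)) = 10^(0.4 × 2.9672) = 10^1.18688 = 15.377.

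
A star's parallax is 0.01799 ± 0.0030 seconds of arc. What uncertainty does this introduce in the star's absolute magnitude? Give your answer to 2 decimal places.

M = m − 5 log₁₀ d + 5 = m + 5 log₁₀ p + 5, so ∂M/∂p = 5/(p ln 10).
σ_M = (5/ln 10) · (σ_p/p) = 2.1715 × 0.0030/0.01799 = 2.1715 × 0.16676 = 0.36212.

σ_M = 0.36 mag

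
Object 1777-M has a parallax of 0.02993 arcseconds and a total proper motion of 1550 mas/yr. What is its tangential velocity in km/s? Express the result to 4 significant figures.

245.5 km/s

d = 1/p = 1/0.02993″ = 33.411 pc.
μ = 1550 mas/yr = 1.55 ″/yr.
v_t = 4.74 × μ × d = 4.74 × 1.55 × 33.411 = 245.47 km/s.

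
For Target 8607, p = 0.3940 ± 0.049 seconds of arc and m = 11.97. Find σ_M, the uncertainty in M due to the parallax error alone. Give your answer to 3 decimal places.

M = m − 5 log₁₀ d + 5 = m + 5 log₁₀ p + 5, so ∂M/∂p = 5/(p ln 10).
σ_M = (5/ln 10) · (σ_p/p) = 2.1715 × 0.049/0.3940 = 2.1715 × 0.12437 = 0.27007.

σ_M = 0.270 mag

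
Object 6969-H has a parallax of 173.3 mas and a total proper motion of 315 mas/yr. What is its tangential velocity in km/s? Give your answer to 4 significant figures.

d = 1/p = 1/0.1733″ = 5.7703 pc.
μ = 315 mas/yr = 0.315 ″/yr.
v_t = 4.74 × μ × d = 4.74 × 0.315 × 5.7703 = 8.6156 km/s.

8.616 km/s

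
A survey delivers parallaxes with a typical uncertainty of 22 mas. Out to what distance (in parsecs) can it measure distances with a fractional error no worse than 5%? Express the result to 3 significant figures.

2.27 pc

σ_d/d = σ_p/p, so the condition is σ_p/p ≤ 0.05, i.e. p ≥ σ_p/0.05.
p_min = 22/0.05 = 440 mas = 0.44 arcsec.
d_max = 1/p_min = 1/0.44 = 2.2727 pc.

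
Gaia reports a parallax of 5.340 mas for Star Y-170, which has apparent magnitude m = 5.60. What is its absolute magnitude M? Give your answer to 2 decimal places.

M = -0.76

d = 1/p = 1/0.005340″ = 187.27 pc.
m − M = 5 log₁₀(187.27) − 5 = 11.3623 − 5 = 6.3623.
M = m − (m − M) = 5.60 − 6.3623 = -0.76.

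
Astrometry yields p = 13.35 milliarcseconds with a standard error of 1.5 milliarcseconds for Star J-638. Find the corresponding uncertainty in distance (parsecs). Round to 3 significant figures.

d = 1/p, so σ_d = σ_p / p².
σ_d = 0.00150 / (0.01335)² = 0.00150 / 0.00017822 = 8.4166 pc.

8.42 pc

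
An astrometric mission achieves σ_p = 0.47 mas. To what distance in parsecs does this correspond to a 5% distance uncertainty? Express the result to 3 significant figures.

106 pc

σ_d/d = σ_p/p, so the condition is σ_p/p ≤ 0.05, i.e. p ≥ σ_p/0.05.
p_min = 0.47/0.05 = 9.4 mas = 0.0094 arcsec.
d_max = 1/p_min = 1/0.0094 = 106.38 pc.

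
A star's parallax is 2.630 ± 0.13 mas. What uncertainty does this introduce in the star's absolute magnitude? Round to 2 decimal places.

σ_M = 0.11 mag

M = m − 5 log₁₀ d + 5 = m + 5 log₁₀ p + 5, so ∂M/∂p = 5/(p ln 10).
σ_M = (5/ln 10) · (σ_p/p) = 2.1715 × 0.13/2.630 = 2.1715 × 0.04943 = 0.10734.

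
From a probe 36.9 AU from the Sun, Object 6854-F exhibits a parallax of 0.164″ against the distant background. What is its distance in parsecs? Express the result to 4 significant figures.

With baseline B (in AU) and parallax p (in arcsec), d = B/p parsecs.
d = 36.9 / 0.164 = 225 pc.

225.0 pc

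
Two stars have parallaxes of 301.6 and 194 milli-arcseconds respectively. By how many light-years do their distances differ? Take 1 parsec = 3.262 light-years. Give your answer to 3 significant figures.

d_A = 1/0.3016″ = 3.3156 pc; d_B = 1/0.1940″ = 5.1546 pc.
|d_B − d_A| = |5.1546 − 3.3156| = 1.839 pc = 1.839 × 3.262 ly = 5.9988 ly.

6.00 ly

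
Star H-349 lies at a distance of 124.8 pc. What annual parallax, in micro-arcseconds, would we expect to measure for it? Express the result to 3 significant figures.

8010 μas

p = 1/d = 1/124.8 = 0.0080128 arcsec.
= 0.0080128 × 10⁶ = 8012.8 μas.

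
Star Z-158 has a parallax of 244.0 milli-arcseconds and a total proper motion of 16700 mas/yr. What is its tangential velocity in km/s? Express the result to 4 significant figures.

324.4 km/s

d = 1/p = 1/0.2440″ = 4.0984 pc.
μ = 16700 mas/yr = 16.7 ″/yr.
v_t = 4.74 × μ × d = 4.74 × 16.7 × 4.0984 = 324.42 km/s.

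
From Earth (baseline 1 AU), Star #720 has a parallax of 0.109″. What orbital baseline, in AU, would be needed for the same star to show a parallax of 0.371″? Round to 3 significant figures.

Parallax scales linearly with baseline: p ∝ B, so B = p_target / p_Earth × 1 AU.
B = 0.371 / 0.109 = 3.4037 AU.

3.40 AU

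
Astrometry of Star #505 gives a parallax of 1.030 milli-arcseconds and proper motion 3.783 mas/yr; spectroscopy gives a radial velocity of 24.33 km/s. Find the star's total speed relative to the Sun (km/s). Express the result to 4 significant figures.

29.92 km/s

d = 1/p = 1/0.001030″ = 970.87 pc.
μ = 3.783 mas/yr = 0.003783 ″/yr.
v_t = 4.740 μ d = 4.740 × 0.003783 × 970.87 = 17.409 km/s.
v = √(v_r² + v_t²) = √(24.33² + 17.409²) = √895.022 = 29.917 km/s.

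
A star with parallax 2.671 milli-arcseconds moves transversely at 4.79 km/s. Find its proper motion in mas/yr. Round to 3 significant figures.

2.70 mas/yr

d = 1/p = 1/0.002671″ = 374.39 pc.
μ = v_t / (4.74 d) = 4.79 / (4.74 × 374.39) = 4.79 / 1774.6 = 0.0026992 ″/yr = 2.6992 mas/yr.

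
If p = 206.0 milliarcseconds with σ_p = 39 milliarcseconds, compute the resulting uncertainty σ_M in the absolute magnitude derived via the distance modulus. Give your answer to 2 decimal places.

σ_M = 0.41 mag

M = m − 5 log₁₀ d + 5 = m + 5 log₁₀ p + 5, so ∂M/∂p = 5/(p ln 10).
σ_M = (5/ln 10) · (σ_p/p) = 2.1715 × 39/206.0 = 2.1715 × 0.18932 = 0.41111.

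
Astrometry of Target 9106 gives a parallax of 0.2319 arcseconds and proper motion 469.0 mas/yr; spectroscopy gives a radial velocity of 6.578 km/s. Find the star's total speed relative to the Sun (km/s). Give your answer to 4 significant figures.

11.63 km/s

d = 1/p = 1/0.2319″ = 4.3122 pc.
μ = 469.0 mas/yr = 0.4690 ″/yr.
v_t = 4.740 μ d = 4.740 × 0.4690 × 4.3122 = 9.5863 km/s.
v = √(v_r² + v_t²) = √(6.578² + 9.5863²) = √135.167 = 11.626 km/s.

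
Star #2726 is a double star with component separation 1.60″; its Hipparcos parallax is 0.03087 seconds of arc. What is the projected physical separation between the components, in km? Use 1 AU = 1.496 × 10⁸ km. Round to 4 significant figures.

d = 1/p = 1/0.03087″ = 32.394 pc.
At distance d (pc), an angle of θ arcsec spans θ·d AU: s = 1.60 × 32.394 = 51.83 AU.
= 51.83 × 1.496 × 10⁸ km = 7.7538 × 10^9 km.

7.754 × 10^9 km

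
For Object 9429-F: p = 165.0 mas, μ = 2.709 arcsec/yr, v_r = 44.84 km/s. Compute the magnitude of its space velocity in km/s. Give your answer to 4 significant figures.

89.82 km/s

d = 1/p = 1/0.1650″ = 6.0606 pc.
v_t = 4.740 μ d = 4.740 × 2.709 × 6.0606 = 77.822 km/s.
v = √(v_r² + v_t²) = √(44.84² + 77.822²) = √8066.89 = 89.816 km/s.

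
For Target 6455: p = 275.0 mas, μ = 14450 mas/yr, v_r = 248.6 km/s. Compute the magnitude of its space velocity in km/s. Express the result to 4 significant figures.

351.9 km/s

d = 1/p = 1/0.2750″ = 3.6364 pc.
μ = 14450 mas/yr = 14.45 ″/yr.
v_t = 4.740 μ d = 4.740 × 14.45 × 3.6364 = 249.07 km/s.
v = √(v_r² + v_t²) = √(248.6² + 249.07²) = √123838 = 351.91 km/s.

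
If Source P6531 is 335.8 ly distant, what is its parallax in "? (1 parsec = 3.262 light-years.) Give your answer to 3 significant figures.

0.00971 "

d = 335.8 ly ÷ 3.262 = 102.94 pc.
p = 1/d = 1/102.94 = 0.0097144 arcsec.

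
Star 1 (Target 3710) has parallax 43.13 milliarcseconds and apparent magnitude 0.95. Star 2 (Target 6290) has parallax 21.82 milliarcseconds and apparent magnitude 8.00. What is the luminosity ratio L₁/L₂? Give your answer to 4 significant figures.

d₁ = 1/p₁ = 1/0.04313″ = 23.186 pc; d₂ = 1/p₂ = 1/0.02182″ = 45.83 pc.
M₁ = m₁ − 5 log₁₀ d₁ + 5 = 0.95 − 6.8261 + 5 = -0.8761.
M₂ = 8.00 − 8.3057 + 5 = 4.6943.
L₁/L₂ = 10^(0.4(M₂ − M₁)) = 10^(0.4 × 5.5704) = 10^2.22816 = 169.11.

L₁/L₂ = 169.1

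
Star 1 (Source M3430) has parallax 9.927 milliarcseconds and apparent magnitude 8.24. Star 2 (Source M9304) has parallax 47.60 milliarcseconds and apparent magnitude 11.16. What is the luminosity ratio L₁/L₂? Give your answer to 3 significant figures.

d₁ = 1/p₁ = 1/0.009927″ = 100.74 pc; d₂ = 1/p₂ = 1/0.04760″ = 21.008 pc.
M₁ = m₁ − 5 log₁₀ d₁ + 5 = 8.24 − 10.0160 + 5 = 3.2240.
M₂ = 11.16 − 6.6119 + 5 = 9.5481.
L₁/L₂ = 10^(0.4(M₂ − M₁)) = 10^(0.4 × 6.3241) = 10^2.52964 = 338.56.

L₁/L₂ = 339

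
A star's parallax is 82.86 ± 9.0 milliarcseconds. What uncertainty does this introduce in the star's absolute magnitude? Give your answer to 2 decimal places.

M = m − 5 log₁₀ d + 5 = m + 5 log₁₀ p + 5, so ∂M/∂p = 5/(p ln 10).
σ_M = (5/ln 10) · (σ_p/p) = 2.1715 × 9.0/82.86 = 2.1715 × 0.10862 = 0.23587.

σ_M = 0.24 mag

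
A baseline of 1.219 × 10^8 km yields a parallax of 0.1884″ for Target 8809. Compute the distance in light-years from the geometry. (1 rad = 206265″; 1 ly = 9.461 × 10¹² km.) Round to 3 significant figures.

14.1 ly

θ = 0.1884″ = 0.1884/206265 = 9.1339 × 10^-7 rad.
d = B/θ = (1.219 × 10^8) / (9.1339 × 10^-7) = 1.3346 × 10^14 km = (1.3346 × 10^14) / (9.461 × 10^12) ly = 14.106 ly.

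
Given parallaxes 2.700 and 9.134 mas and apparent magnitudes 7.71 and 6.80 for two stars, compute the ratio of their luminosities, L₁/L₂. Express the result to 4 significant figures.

L₁/L₂ = 4.950

d₁ = 1/p₁ = 1/0.002700″ = 370.37 pc; d₂ = 1/p₂ = 1/0.009134″ = 109.48 pc.
M₁ = m₁ − 5 log₁₀ d₁ + 5 = 7.71 − 12.8432 + 5 = -0.1332.
M₂ = 6.80 − 10.1967 + 5 = 1.6033.
L₁/L₂ = 10^(0.4(M₂ − M₁)) = 10^(0.4 × 1.7365) = 10^0.69460 = 4.9499.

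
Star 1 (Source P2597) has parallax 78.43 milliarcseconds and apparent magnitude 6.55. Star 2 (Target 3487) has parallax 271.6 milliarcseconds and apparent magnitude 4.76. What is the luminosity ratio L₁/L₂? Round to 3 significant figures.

d₁ = 1/p₁ = 1/0.07843″ = 12.75 pc; d₂ = 1/p₂ = 1/0.2716″ = 3.6819 pc.
M₁ = m₁ − 5 log₁₀ d₁ + 5 = 6.55 − 5.5276 + 5 = 6.0224.
M₂ = 4.76 − 2.8304 + 5 = 6.9296.
L₁/L₂ = 10^(0.4(M₂ − M₁)) = 10^(0.4 × 0.9072) = 10^0.36288 = 2.3061.

L₁/L₂ = 2.31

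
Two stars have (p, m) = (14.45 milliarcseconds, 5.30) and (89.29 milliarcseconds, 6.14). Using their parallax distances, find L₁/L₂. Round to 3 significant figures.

d₁ = 1/p₁ = 1/0.01445″ = 69.204 pc; d₂ = 1/p₂ = 1/0.08929″ = 11.199 pc.
M₁ = m₁ − 5 log₁₀ d₁ + 5 = 5.30 − 9.2007 + 5 = 1.0993.
M₂ = 6.14 − 5.2459 + 5 = 5.8941.
L₁/L₂ = 10^(0.4(M₂ − M₁)) = 10^(0.4 × 4.7948) = 10^1.91792 = 82.779.

L₁/L₂ = 82.8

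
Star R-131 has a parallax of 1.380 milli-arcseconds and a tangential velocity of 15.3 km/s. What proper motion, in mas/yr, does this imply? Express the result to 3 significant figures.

d = 1/p = 1/0.001380″ = 724.64 pc.
μ = v_t / (4.74 d) = 15.3 / (4.74 × 724.64) = 15.3 / 3434.8 = 0.0044544 ″/yr = 4.4544 mas/yr.

4.45 mas/yr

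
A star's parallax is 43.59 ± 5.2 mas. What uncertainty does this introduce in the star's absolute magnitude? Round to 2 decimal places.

σ_M = 0.26 mag

M = m − 5 log₁₀ d + 5 = m + 5 log₁₀ p + 5, so ∂M/∂p = 5/(p ln 10).
σ_M = (5/ln 10) · (σ_p/p) = 2.1715 × 5.2/43.59 = 2.1715 × 0.11929 = 0.25904.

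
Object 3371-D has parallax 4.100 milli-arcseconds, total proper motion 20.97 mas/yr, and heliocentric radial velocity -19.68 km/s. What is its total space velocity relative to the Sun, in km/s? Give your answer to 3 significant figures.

d = 1/p = 1/0.004100″ = 243.9 pc.
μ = 20.97 mas/yr = 0.02097 ″/yr.
v_t = 4.740 μ d = 4.740 × 0.02097 × 243.9 = 24.243 km/s.
v = √(v_r² + v_t²) = √((-19.68)² + 24.243²) = √975.025 = 31.225 km/s.

31.2 km/s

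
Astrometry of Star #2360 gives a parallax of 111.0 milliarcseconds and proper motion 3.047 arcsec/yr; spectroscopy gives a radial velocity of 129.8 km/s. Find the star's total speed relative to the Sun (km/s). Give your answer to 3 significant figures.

d = 1/p = 1/0.1110″ = 9.009 pc.
v_t = 4.740 μ d = 4.740 × 3.047 × 9.009 = 130.12 km/s.
v = √(v_r² + v_t²) = √(129.8² + 130.12²) = √33779.3 = 183.79 km/s.

184 km/s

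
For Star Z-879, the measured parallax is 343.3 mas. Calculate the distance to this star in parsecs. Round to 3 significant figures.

2.91 pc

p = 343.3 mas = 0.3433 arcsec.
d = 1/p = 1/0.3433 = 2.9129 pc.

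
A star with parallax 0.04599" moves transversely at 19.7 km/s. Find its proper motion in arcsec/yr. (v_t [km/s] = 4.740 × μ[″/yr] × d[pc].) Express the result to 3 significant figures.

d = 1/p = 1/0.04599″ = 21.744 pc.
μ = v_t / (4.74 d) = 19.7 / (4.74 × 21.744) = 19.7 / 103.07 = 0.19113 ″/yr.

0.191 arcsec/yr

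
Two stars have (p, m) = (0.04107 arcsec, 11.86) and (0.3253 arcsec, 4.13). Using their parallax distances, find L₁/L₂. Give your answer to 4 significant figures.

d₁ = 1/p₁ = 1/0.04107″ = 24.349 pc; d₂ = 1/p₂ = 1/0.3253″ = 3.0741 pc.
M₁ = m₁ − 5 log₁₀ d₁ + 5 = 11.86 − 6.9324 + 5 = 9.9276.
M₂ = 4.13 − 2.4386 + 5 = 6.6914.
L₁/L₂ = 10^(0.4(M₂ − M₁)) = 10^(0.4 × (-3.2362)) = 10^(-1.29448) = 0.05076.

L₁/L₂ = 0.05076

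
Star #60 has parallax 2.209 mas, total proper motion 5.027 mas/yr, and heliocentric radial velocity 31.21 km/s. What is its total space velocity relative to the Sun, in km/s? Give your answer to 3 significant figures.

33.0 km/s

d = 1/p = 1/0.002209″ = 452.69 pc.
μ = 5.027 mas/yr = 0.005027 ″/yr.
v_t = 4.740 μ d = 4.740 × 0.005027 × 452.69 = 10.787 km/s.
v = √(v_r² + v_t²) = √(31.21² + 10.787²) = √1090.42 = 33.022 km/s.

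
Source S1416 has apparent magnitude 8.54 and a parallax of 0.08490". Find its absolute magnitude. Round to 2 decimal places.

d = 1/p = 1/0.08490″ = 11.779 pc.
m − M = 5 log₁₀(11.779) − 5 = 5.3555 − 5 = 0.3555.
M = m − (m − M) = 8.54 − 0.3555 = 8.18.

M = 8.18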